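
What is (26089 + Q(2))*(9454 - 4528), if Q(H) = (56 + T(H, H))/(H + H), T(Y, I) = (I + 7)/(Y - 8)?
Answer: 514326123/4 ≈ 1.2858e+8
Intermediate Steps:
T(Y, I) = (7 + I)/(-8 + Y)
Q(H) = (56 + (7 + H)/(-8 + H))/(2*H) (Q(H) = (56 + (7 + H)/(-8 + H))/(H + H) = (56 + (7 + H)/(-8 + H))/((2*H)) = (56 + (7 + H)/(-8 + H))*(1/(2*H)) = (56 + (7 + H)/(-8 + H))/(2*H))
(26089 + Q(2))*(9454 - 4528) = (26089 + (3/2)*(-147 + 19*2)/(2*(-8 + 2)))*(9454 - 4528) = (26089 + (3/2)*(½)*(-147 + 38)/(-6))*4926 = (26089 + (3/2)*(½)*(-⅙)*(-109))*4926 = (26089 + 109/8)*4926 = (208821/8)*4926 = 514326123/4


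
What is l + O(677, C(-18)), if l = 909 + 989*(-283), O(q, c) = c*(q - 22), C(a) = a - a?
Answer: -278978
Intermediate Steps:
C(a) = 0
O(q, c) = c*(-22 + q)
l = -278978 (l = 909 - 279887 = -278978)
l + O(677, C(-18)) = -278978 + 0*(-22 + 677) = -278978 + 0*655 = -278978 + 0 = -278978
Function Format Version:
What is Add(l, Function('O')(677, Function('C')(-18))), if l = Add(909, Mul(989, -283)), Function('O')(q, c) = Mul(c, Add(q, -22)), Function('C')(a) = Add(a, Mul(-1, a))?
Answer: -278978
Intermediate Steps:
Function('C')(a) = 0
Function('O')(q, c) = Mul(c, Add(-22, q))
l = -278978 (l = Add(909, -279887) = -278978)
Add(l, Function('O')(677, Function('C')(-18))) = Add(-278978, Mul(0, Add(-22, 677))) = Add(-278978, Mul(0, 655)) = Add(-278978, 0) = -278978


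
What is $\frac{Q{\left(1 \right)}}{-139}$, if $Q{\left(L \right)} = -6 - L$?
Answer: $\frac{7}{139} \approx 0.05036$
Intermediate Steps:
$\frac{Q{\left(1 \right)}}{-139} = \frac{-6 - 1}{-139} = - \frac{-6 - 1}{139} = \left(- \frac{1}{139}\right) \left(-7\right) = \frac{7}{139}$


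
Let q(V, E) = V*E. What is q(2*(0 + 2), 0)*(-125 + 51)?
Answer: 0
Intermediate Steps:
q(V, E) = E*V
q(2*(0 + 2), 0)*(-125 + 51) = (0*(2*(0 + 2)))*(-125 + 51) = (0*(2*2))*(-74) = (0*4)*(-74) = 0*(-74) = 0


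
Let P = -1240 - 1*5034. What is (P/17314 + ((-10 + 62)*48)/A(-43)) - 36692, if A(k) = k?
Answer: -13680376455/372251 ≈ -36750.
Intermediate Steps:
P = -6274 (P = -1240 - 5034 = -6274)
(P/17314 + ((-10 + 62)*48)/A(-43)) - 36692 = (-6274/17314 + ((-10 + 62)*48)/(-43)) - 36692 = (-6274*1/17314 + (52*48)*(-1/43)) - 36692 = (-3137/8657 + 2496*(-1/43)) - 36692 = (-3137/8657 - 2496/43) - 36692 = -21742763/372251 - 36692 = -13680376455/372251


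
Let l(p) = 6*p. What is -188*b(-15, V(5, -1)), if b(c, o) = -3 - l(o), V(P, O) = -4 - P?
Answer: -9588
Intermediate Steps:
b(c, o) = -3 - 6*o
-188*b(-15, V(5, -1)) = -188*(-3 - 6*(-4 - 1*5)) = -188*(-3 - 6*(-4 - 5)) = -188*(-3 - 6*(-9)) = -188*(-3 + 54) = -188*51 = -9588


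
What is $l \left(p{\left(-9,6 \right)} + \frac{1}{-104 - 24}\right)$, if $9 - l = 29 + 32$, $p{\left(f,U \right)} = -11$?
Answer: $\frac{18317}{32} \approx 572.41$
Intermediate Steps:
$l = -52$ ($l = 9 - \left(29 + 32\right) = 9 - 61 = -52$)
$l \left(p{\left(-9,6 \right)} + \frac{1}{-104 - 24}\right) = - 52 \left(-11 + \frac{1}{-104 - 24}\right) = - 52 \left(-11 + \frac{1}{-128}\right) = - 52 \left(-11 - \frac{1}{128}\right) = \left(-52\right) \left(- \frac{1409}{128}\right) = \frac{18317}{32}$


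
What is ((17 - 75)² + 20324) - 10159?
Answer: 13529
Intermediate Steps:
((17 - 75)² + 20324) - 10159 = ((-58)² + 20324) - 10159 = (3364 + 20324) - 10159 = 23688 - 10159 = 13529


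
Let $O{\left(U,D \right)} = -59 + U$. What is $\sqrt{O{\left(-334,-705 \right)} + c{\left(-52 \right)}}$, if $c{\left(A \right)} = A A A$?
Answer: $i \sqrt{141001} \approx 375.5 i$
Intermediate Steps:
$c{\left(A \right)} = A^{3}$ ($c{\left(A \right)} = A^{2} A = A^{3}$)
$\sqrt{O{\left(-334,-705 \right)} + c{\left(-52 \right)}} = \sqrt{\left(-59 - 334\right) + \left(-52\right)^{3}} = \sqrt{-393 - 140608} = \sqrt{-141001} = i \sqrt{141001}$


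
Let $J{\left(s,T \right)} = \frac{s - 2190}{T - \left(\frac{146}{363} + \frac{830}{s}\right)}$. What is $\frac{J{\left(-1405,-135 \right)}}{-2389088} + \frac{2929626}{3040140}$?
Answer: $\frac{8020432673149510527}{8323083090284749280} \approx 0.96364$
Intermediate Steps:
$J{\left(s,T \right)} = \frac{-2190 + s}{- \frac{146}{363} + T - \frac{830}{s}}$ ($J{\left(s,T \right)} = \frac{-2190 + s}{T - \left(\frac{146}{363} + \frac{830}{s}\right)} = \frac{-2190 + s}{- \frac{146}{363} + T - \frac{830}{s}}$)
$\frac{J{\left(-1405,-135 \right)}}{-2389088} + \frac{2929626}{3040140} = \frac{363 \left(-1405\right) \frac{1}{-301290 - -205130 + 363 \left(-135\right) \left(-1405\right)} \left(-2190 - 1405\right)}{-2389088} + \frac{2929626}{3040140} = 363 \left(-1405\right) \frac{1}{-301290 + 205130 + 68852025} \left(-3595\right) \left(- \frac{1}{2389088}\right) + 2929626 \cdot \frac{1}{3040140} = 363 \left(-1405\right) \frac{1}{68755865} \left(-3595\right) \left(- \frac{1}{2389088}\right) + \frac{488271}{506690} = \frac{366700785}{13751173} \left(- \frac{1}{2389088}\right) + \frac{488271}{506690} = - \frac{366700785}{32852762400224} + \frac{488271}{506690} = \frac{8020432673149510527}{8323083090284749280}$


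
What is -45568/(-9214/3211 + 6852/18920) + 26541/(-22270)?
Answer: 15411792395217443/848081173790 ≈ 18173.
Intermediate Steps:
-45568/(-9214/3211 + 6852/18920) + 26541/(-22270) = -45568/(-9214*1/3211 + 6852*(1/18920)) + 26541*(-1/22270) = -45568/(-9214/3211 + 1713/4730) - 26541/22270 = -45568/(-38081777/15188030) - 26541/22270 = -45568*(-15188030/38081777) - 26541/22270 = 692088151040/38081777 - 26541/22270 = 15411792395217443/848081173790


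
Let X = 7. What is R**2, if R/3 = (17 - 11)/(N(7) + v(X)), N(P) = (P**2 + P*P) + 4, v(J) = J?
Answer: 324/11881 ≈ 0.027270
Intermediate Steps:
N(P) = 4 + 2*P**2 (N(P) = (P**2 + P**2) + 4 = 2*P**2 + 4 = 4 + 2*P**2)
R = 18/109 (R = 3*((17 - 11)/((4 + 2*7**2) + 7)) = 3*(6/((4 + 2*49) + 7)) = 3*(6/((4 + 98) + 7)) = 3*(6/(102 + 7)) = 3*(6/109) = 18/109 ≈ 0.16514)
R**2 = (18/109)**2 = 324/11881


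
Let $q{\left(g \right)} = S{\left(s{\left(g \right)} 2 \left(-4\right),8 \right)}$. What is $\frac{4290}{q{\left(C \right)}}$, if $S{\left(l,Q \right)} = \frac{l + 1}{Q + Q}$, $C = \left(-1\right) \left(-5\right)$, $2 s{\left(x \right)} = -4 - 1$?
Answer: $\frac{22880}{7} \approx 3268.6$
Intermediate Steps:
$s{\left(x \right)} = - \frac{5}{2}$ ($s{\left(x \right)} = \frac{-4 - 1}{2} = \frac{1}{2} \left(-5\right) = - \frac{5}{2}$)
$C = 5$
$S{\left(l,Q \right)} = \frac{1 + l}{2 Q}$
$q{\left(g \right)} = \frac{21}{16}$ ($q{\left(g \right)} = \frac{1 + \left(- \frac{5}{2}\right) 2 \left(-4\right)}{2 \cdot 8} = \frac{1}{2} \cdot \frac{1}{8} \left(1 - -20\right) = \frac{1}{2} \cdot \frac{1}{8} \left(1 + 20\right) = \frac{1}{2} \cdot \frac{1}{8} \cdot 21 = \frac{21}{16}$)
$\frac{4290}{q{\left(C \right)}} = \frac{4290}{\frac{21}{16}} = 4290 \cdot \frac{16}{21} = \frac{22880}{7}$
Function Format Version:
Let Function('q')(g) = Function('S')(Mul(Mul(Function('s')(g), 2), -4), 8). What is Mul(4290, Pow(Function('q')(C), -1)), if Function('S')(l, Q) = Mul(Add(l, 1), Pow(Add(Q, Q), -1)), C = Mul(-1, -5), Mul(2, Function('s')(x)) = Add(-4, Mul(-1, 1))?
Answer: Rational(22880, 7) ≈ 3268.6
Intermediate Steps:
Function('s')(x) = Rational(-5, 2) (Function('s')(x) = Mul(Rational(1, 2), Add(-4, Mul(-1, 1))) = Mul(Rational(1, 2), Add(-4, -1)) = Mul(Rational(1, 2), -5) = Rational(-5, 2))
C = 5
Function('S')(l, Q) = Mul(Rational(1, 2), Pow(Q, -1), Add(1, l)) (Function('S')(l, Q) = Mul(Add(1, l), Pow(Mul(2, Q), -1)) = Mul(Add(1, l), Mul(Rational(1, 2), Pow(Q, -1))) = Mul(Rational(1, 2), Pow(Q, -1), Add(1, l)))
Function('q')(g) = Rational(21, 16) (Function('q')(g) = Mul(Rational(1, 2), Pow(8, -1), Add(1, Mul(Mul(Rational(-5, 2), 2), -4))) = Mul(Rational(1, 2), Rational(1, 8), Add(1, Mul(-5, -4))) = Mul(Rational(1, 2), Rational(1, 8), Add(1, 20)) = Mul(Rational(1, 2), Rational(1, 8), 21) = Rational(21, 16))
Mul(4290, Pow(Function('q')(C), -1)) = Mul(4290, Pow(Rational(21, 16), -1)) = Mul(4290, Rational(16, 21)) = Rational(22880, 7)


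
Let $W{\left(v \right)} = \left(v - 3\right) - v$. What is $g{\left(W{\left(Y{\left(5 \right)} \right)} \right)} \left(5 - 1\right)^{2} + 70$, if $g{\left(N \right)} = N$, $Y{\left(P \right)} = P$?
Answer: $22$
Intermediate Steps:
$W{\left(v \right)} = -3$ ($W{\left(v \right)} = \left(-3 + v\right) - v = -3$)
$g{\left(W{\left(Y{\left(5 \right)} \right)} \right)} \left(5 - 1\right)^{2} + 70 = - 3 \left(5 - 1\right)^{2} + 70 = - 3 \cdot 4^{2} + 70 = \left(-3\right) 16 + 70 = -48 + 70 = 22$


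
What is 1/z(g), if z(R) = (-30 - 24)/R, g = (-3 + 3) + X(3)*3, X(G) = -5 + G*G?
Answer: -2/9 ≈ -0.22222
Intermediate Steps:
X(G) = -5 + G²
g = 12 (g = (-3 + 3) + (-5 + 3²)*3 = 0 + (-5 + 9)*3 = 0 + 4*3 = 0 + 12 = 12)
z(R) = -54/R
1/z(g) = 1/(-54/12) = 1/(-54*1/12) = 1/(-9/2) = -2/9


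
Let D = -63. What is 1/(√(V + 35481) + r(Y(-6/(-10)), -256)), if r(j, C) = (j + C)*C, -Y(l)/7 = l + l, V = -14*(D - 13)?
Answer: 1692160/114535304999 - 25*√36545/114535304999 ≈ 1.4732e-5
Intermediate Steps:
V = 1064 (V = -14*(-63 - 13) = -14*(-76) = 1064)
Y(l) = -14*l (Y(l) = -7*(l + l) = -14*l)
r(j, C) = C*(C + j) (r(j, C) = (C + j)*C = C*(C + j))
1/(√(V + 35481) + r(Y(-6/(-10)), -256)) = 1/(√(1064 + 35481) - 256*(-256 - (-84)/(-10))) = 1/(√36545 - 256*(-256 - (-84)*(-1)/10)) = 1/(√36545 - 256*(-256 - 14*⅗)) = 1/(√36545 - 256*(-256 - 42/5)) = 1/(√36545 - 256*(-1322/5)) = 1/(√36545 + 338432/5) = 1/(338432/5 + √36545)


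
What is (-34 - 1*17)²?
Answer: 2601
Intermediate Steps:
(-34 - 1*17)² = (-34 - 17)² = (-51)² = 2601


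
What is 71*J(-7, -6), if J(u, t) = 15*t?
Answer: -6390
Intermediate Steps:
71*J(-7, -6) = 71*(15*(-6)) = 71*(-90) = -6390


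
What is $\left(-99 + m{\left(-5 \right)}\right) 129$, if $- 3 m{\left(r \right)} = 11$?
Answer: $-13244$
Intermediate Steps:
$m{\left(r \right)} = - \frac{11}{3}$ ($m{\left(r \right)} = \left(- \frac{1}{3}\right) 11 = - \frac{11}{3}$)
$\left(-99 + m{\left(-5 \right)}\right) 129 = \left(-99 - \frac{11}{3}\right) 129 = \left(- \frac{308}{3}\right) 129 = -13244$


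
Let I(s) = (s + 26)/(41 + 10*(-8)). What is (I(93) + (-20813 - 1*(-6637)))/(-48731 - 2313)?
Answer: 552983/1990716 ≈ 0.27778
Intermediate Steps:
I(s) = -2/3 - s/39 (I(s) = (26 + s)/(41 - 80) = (26 + s)/(-39) = (26 + s)*(-1/39) = -2/3 - s/39)
(I(93) + (-20813 - 1*(-6637)))/(-48731 - 2313) = ((-2/3 - 1/39*93) + (-20813 - 1*(-6637)))/(-48731 - 2313) = ((-2/3 - 31/13) + (-20813 + 6637))/(-51044) = (-119/39 - 14176)*(-1/51044) = -552983/39*(-1/51044) = 552983/1990716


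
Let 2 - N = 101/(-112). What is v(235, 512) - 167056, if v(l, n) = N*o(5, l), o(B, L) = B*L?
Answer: -18328397/112 ≈ -1.6365e+5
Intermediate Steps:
N = 325/112 (N = 2 - 101/(-112) = 2 - 101*(-1)/112 = 2 - 1*(-101/112) = 2 + 101/112 = 325/112 ≈ 2.9018)
v(l, n) = 1625*l/112 (v(l, n) = 325*(5*l)/112 = 1625*l/112)
v(235, 512) - 167056 = (1625/112)*235 - 167056 = 381875/112 - 167056 = -18328397/112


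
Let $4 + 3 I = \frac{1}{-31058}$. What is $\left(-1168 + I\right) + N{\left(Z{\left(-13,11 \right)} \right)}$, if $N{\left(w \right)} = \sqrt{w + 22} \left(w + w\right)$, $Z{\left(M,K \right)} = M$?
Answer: $- \frac{38739679}{31058} \approx -1247.3$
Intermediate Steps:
$I = - \frac{41411}{31058}$ ($I = - \frac{4}{3} + \frac{1}{3 \left(-31058\right)} = - \frac{4}{3} + \frac{1}{3} \left(- \frac{1}{31058}\right) = - \frac{4}{3} - \frac{1}{93174} = - \frac{41411}{31058} \approx -1.3333$)
$N{\left(w \right)} = 2 w \sqrt{22 + w}$ ($N{\left(w \right)} = \sqrt{22 + w} 2 w = 2 w \sqrt{22 + w}$)
$\left(-1168 + I\right) + N{\left(Z{\left(-13,11 \right)} \right)} = \left(-1168 - \frac{41411}{31058}\right) + 2 \left(-13\right) \sqrt{22 - 13} = - \frac{36317155}{31058} + 2 \left(-13\right) \sqrt{9} = - \frac{36317155}{31058} + 2 \left(-13\right) 3 = - \frac{36317155}{31058} - 78 = - \frac{38739679}{31058}$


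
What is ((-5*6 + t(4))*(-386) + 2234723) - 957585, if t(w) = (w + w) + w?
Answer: 1284086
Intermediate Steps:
t(w) = 3*w (t(w) = 2*w + w = 3*w)
((-5*6 + t(4))*(-386) + 2234723) - 957585 = ((-5*6 + 3*4)*(-386) + 2234723) - 957585 = ((-30 + 12)*(-386) + 2234723) - 957585 = (-18*(-386) + 2234723) - 957585 = (6948 + 2234723) - 957585 = 2241671 - 957585 = 1284086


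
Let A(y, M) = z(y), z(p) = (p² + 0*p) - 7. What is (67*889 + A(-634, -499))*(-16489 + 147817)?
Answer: 60609447936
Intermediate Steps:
z(p) = -7 + p² (z(p) = (p² + 0) - 7 = p² - 7 = -7 + p²)
A(y, M) = -7 + y²
(67*889 + A(-634, -499))*(-16489 + 147817) = (67*889 + (-7 + (-634)²))*(-16489 + 147817) = (59563 + (-7 + 401956))*131328 = (59563 + 401949)*131328 = 461512*131328 = 60609447936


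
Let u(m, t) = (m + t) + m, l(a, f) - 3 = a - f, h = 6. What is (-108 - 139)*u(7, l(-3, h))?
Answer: -1976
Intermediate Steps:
l(a, f) = 3 + a - f (l(a, f) = 3 + (a - f) = 3 + a - f)
u(m, t) = t + 2*m
(-108 - 139)*u(7, l(-3, h)) = (-108 - 139)*((3 - 3 - 1*6) + 2*7) = -247*((3 - 3 - 6) + 14) = -247*(-6 + 14) = -247*8 = -1976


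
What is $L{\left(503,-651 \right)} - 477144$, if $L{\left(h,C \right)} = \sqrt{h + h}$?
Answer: $-477144 + \sqrt{1006} \approx -4.7711 \cdot 10^{5}$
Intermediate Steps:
$L{\left(h,C \right)} = \sqrt{2} \sqrt{h}$ ($L{\left(h,C \right)} = \sqrt{2 h} = \sqrt{2} \sqrt{h}$)
$L{\left(503,-651 \right)} - 477144 = \sqrt{2} \sqrt{503} - 477144 = \sqrt{1006} - 477144 = -477144 + \sqrt{1006}$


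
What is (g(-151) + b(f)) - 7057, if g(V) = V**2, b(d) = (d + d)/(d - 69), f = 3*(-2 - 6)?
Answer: 488080/31 ≈ 15745.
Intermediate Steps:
f = -24 (f = 3*(-8) = -24)
b(d) = 2*d/(-69 + d) (b(d) = (2*d)/(-69 + d) = 2*d/(-69 + d))
(g(-151) + b(f)) - 7057 = ((-151)**2 + 2*(-24)/(-69 - 24)) - 7057 = (22801 + 2*(-24)/(-93)) - 7057 = (22801 + 2*(-24)*(-1/93)) - 7057 = (22801 + 16/31) - 7057 = 706847/31 - 7057 = 488080/31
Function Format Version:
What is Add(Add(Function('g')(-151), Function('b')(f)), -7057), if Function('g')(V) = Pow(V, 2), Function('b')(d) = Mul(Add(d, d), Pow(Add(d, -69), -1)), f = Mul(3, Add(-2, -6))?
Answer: Rational(488080, 31) ≈ 15745.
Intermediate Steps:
f = -24 (f = Mul(3, -8) = -24)
Function('b')(d) = Mul(2, d, Pow(Add(-69, d), -1)) (Function('b')(d) = Mul(Mul(2, d), Pow(Add(-69, d), -1)) = Mul(2, d, Pow(Add(-69, d), -1)))
Add(Add(Function('g')(-151), Function('b')(f)), -7057) = Add(Add(Pow(-151, 2), Mul(2, -24, Pow(Add(-69, -24), -1))), -7057) = Add(Add(22801, Mul(2, -24, Pow(-93, -1))), -7057) = Add(Add(22801, Mul(2, -24, Rational(-1, 93))), -7057) = Add(Add(22801, Rational(16, 31)), -7057) = Add(Rational(706847, 31), -7057) = Rational(488080, 31)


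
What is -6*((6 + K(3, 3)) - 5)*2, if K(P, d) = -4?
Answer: 36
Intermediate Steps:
-6*((6 + K(3, 3)) - 5)*2 = -6*((6 - 4) - 5)*2 = -6*(2 - 5)*2 = -6*(-3)*2 = 18*2 = 36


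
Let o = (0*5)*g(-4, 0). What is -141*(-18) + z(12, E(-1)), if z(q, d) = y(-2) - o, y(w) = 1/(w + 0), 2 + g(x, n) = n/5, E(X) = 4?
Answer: 5075/2 ≈ 2537.5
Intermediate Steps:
g(x, n) = -2 + n/5
o = 0 (o = (0*5)*(-2 + (1/5)*0) = 0*(-2 + 0) = 0*(-2) = 0)
y(w) = 1/w
z(q, d) = -1/2 (z(q, d) = 1/(-2) - 1*0 = -1/2 + 0 = -1/2)
-141*(-18) + z(12, E(-1)) = -141*(-18) - 1/2 = 2538 - 1/2 = 5075/2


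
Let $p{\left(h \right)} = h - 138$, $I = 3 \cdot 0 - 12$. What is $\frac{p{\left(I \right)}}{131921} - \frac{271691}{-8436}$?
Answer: $\frac{968661703}{30077988} \approx 32.205$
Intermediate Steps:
$I = -12$ ($I = 0 - 12 = -12$)
$p{\left(h \right)} = -138 + h$ ($p{\left(h \right)} = h - 138 = -138 + h$)
$\frac{p{\left(I \right)}}{131921} - \frac{271691}{-8436} = \frac{-138 - 12}{131921} - \frac{271691}{-8436} = \left(-150\right) \frac{1}{131921} - - \frac{7343}{228} = - \frac{150}{131921} + \frac{7343}{228} = \frac{968661703}{30077988}$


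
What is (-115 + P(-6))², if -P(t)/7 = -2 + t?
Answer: 3481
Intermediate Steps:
P(t) = 14 - 7*t (P(t) = -7*(-2 + t) = 14 - 7*t)
(-115 + P(-6))² = (-115 + (14 - 7*(-6)))² = (-115 + (14 + 42))² = (-115 + 56)² = (-59)² = 3481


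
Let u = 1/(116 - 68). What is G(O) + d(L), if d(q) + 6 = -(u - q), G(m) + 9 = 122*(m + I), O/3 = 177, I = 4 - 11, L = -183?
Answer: 3059039/48 ≈ 63730.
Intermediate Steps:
I = -7
O = 531 (O = 3*177 = 531)
u = 1/48 ≈ 0.020833
G(m) = -863 + 122*m (G(m) = -9 + 122*(m - 7) = -9 + 122*(-7 + m) = -9 + (-854 + 122*m) = -863 + 122*m)
d(q) = -289/48 + q (d(q) = -6 - (1/48 - q) = -6 + (-1/48 + q) = -289/48 + q)
G(O) + d(L) = (-863 + 122*531) + (-289/48 - 183) = (-863 + 64782) - 9073/48 = 63919 - 9073/48 = 3059039/48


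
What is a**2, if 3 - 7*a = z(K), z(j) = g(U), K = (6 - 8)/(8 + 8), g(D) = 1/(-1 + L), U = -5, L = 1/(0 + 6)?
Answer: 9/25 ≈ 0.36000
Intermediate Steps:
L = 1/6 ≈ 0.16667
g(D) = -6/5 (g(D) = 1/(-1 + 1/6) = 1/(-5/6) = -6/5)
K = -1/8 (K = -2/16 = -2*1/16 = -1/8 ≈ -0.12500)
z(j) = -6/5
a = 3/5 (a = 3/7 - 1/7*(-6/5) = 3/7 + 6/35 = 3/5 ≈ 0.60000)
a**2 = (3/5)**2 = 9/25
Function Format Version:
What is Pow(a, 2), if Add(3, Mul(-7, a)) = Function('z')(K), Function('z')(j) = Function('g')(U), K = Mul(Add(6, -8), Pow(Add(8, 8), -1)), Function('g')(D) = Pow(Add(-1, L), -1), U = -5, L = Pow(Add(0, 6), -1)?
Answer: Rational(9, 25) ≈ 0.36000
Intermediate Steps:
L = Rational(1, 6) (L = Pow(6, -1) = Rational(1, 6) ≈ 0.16667)
Function('g')(D) = Rational(-6, 5) (Function('g')(D) = Pow(Add(-1, Rational(1, 6)), -1) = Pow(Rational(-5, 6), -1) = Rational(-6, 5))
K = Rational(-1, 8) (K = Mul(-2, Pow(16, -1)) = Mul(-2, Rational(1, 16)) = Rational(-1, 8) ≈ -0.12500)
Function('z')(j) = Rational(-6, 5)
a = Rational(3, 5) (a = Add(Rational(3, 7), Mul(Rational(-1, 7), Rational(-6, 5))) = Add(Rational(3, 7), Rational(6, 35)) = Rational(3, 5) ≈ 0.60000)
Pow(a, 2) = Pow(Rational(3, 5), 2) = Rational(9, 25)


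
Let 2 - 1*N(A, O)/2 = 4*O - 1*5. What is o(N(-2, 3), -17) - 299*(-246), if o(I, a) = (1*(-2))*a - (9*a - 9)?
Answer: 73750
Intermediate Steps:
N(A, O) = 14 - 8*O (N(A, O) = 4 - 2*(4*O - 1*5) = 4 - 2*(4*O - 5) = 4 - 2*(-5 + 4*O) = 4 + (10 - 8*O) = 14 - 8*O)
o(I, a) = 9 - 11*a (o(I, a) = -2*a - (-9 + 9*a) = -2*a + (9 - 9*a) = 9 - 11*a)
o(N(-2, 3), -17) - 299*(-246) = (9 - 11*(-17)) - 299*(-246) = (9 + 187) + 73554 = 196 + 73554 = 73750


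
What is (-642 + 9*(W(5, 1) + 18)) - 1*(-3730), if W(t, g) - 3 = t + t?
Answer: 3367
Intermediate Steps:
W(t, g) = 3 + 2*t (W(t, g) = 3 + (t + t) = 3 + 2*t)
(-642 + 9*(W(5, 1) + 18)) - 1*(-3730) = (-642 + 9*((3 + 2*5) + 18)) - 1*(-3730) = (-642 + 9*((3 + 10) + 18)) + 3730 = (-642 + 9*(13 + 18)) + 3730 = (-642 + 9*31) + 3730 = (-642 + 279) + 3730 = -363 + 3730 = 3367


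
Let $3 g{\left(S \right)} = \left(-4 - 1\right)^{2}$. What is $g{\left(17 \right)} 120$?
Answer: $1000$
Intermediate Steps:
$g{\left(S \right)} = \frac{25}{3}$ ($g{\left(S \right)} = \frac{\left(-4 - 1\right)^{2}}{3} = \frac{\left(-5\right)^{2}}{3} = \frac{1}{3} \cdot 25 = \frac{25}{3}$)
$g{\left(17 \right)} 120 = \frac{25}{3} \cdot 120 = 1000$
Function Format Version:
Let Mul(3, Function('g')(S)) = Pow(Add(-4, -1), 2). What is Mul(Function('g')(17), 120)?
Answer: 1000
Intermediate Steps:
Function('g')(S) = Rational(25, 3) (Function('g')(S) = Mul(Rational(1, 3), Pow(Add(-4, -1), 2)) = Mul(Rational(1, 3), Pow(-5, 2)) = Mul(Rational(1, 3), 25) = Rational(25, 3))
Mul(Function('g')(17), 120) = Mul(Rational(25, 3), 120) = 1000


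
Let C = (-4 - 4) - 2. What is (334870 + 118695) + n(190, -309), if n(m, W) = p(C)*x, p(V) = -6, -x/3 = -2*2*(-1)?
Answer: 453637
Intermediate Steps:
C = -10 (C = -8 - 2 = -10)
x = -12 (x = -3*(-2*2)*(-1) = -(-12)*(-1) = -3*4 = -12)
n(m, W) = 72 (n(m, W) = -6*(-12) = 72)
(334870 + 118695) + n(190, -309) = (334870 + 118695) + 72 = 453565 + 72 = 453637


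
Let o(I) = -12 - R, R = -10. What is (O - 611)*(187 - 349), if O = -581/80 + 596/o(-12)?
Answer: 5937381/40 ≈ 1.4843e+5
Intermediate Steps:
o(I) = -2 (o(I) = -12 - 1*(-10) = -12 + 10 = -2)
O = -24421/80 (O = -581/80 + 596/(-2) = -581*1/80 + 596*(-1/2) = -581/80 - 298 = -24421/80 ≈ -305.26)
(O - 611)*(187 - 349) = (-24421/80 - 611)*(187 - 349) = -73301/80*(-162) = 5937381/40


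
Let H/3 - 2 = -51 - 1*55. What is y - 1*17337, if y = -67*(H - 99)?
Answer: 10200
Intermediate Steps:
H = -312 (H = 6 + 3*(-51 - 1*55) = 6 + 3*(-51 - 55) = 6 + 3*(-106) = 6 - 318 = -312)
y = 27537 (y = -67*(-312 - 99) = -67*(-411) = 27537)
y - 1*17337 = 27537 - 1*17337 = 27537 - 17337 = 10200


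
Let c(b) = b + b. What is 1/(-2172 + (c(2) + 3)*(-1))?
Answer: -1/2179 ≈ -0.00045893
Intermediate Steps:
c(b) = 2*b
1/(-2172 + (c(2) + 3)*(-1)) = 1/(-2172 + (2*2 + 3)*(-1)) = 1/(-2172 + (4 + 3)*(-1)) = 1/(-2172 + 7*(-1)) = 1/(-2172 - 7) = 1/(-2179) = -1/2179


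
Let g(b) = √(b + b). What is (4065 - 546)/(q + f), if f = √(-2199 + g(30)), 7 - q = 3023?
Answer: -3519/(3016 - I*√(2199 - 2*√15)) ≈ -1.1665 - 0.018105*I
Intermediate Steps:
q = -3016 (q = 7 - 1*3023 = 7 - 3023 = -3016)
g(b) = √2*√b (g(b) = √(2*b) = √2*√b)
f = √(-2199 + 2*√15) (f = √(-2199 + √2*√30) = √(-2199 + 2*√15) ≈ 46.811*I)
(4065 - 546)/(q + f) = (4065 - 546)/(-3016 + √(-2199 + 2*√15)) = 3519/(-3016 + √(-2199 + 2*√15))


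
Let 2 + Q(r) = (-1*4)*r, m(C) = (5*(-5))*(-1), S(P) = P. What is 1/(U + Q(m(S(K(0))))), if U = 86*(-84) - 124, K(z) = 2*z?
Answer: -1/7450 ≈ -0.00013423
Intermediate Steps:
m(C) = 25 (m(C) = -25*(-1) = 25)
U = -7348 (U = -7224 - 124 = -7348)
Q(r) = -2 - 4*r (Q(r) = -2 + (-1*4)*r = -2 - 4*r)
1/(U + Q(m(S(K(0))))) = 1/(-7348 + (-2 - 4*25)) = 1/(-7348 + (-2 - 100)) = 1/(-7348 - 102) = 1/(-7450) = -1/7450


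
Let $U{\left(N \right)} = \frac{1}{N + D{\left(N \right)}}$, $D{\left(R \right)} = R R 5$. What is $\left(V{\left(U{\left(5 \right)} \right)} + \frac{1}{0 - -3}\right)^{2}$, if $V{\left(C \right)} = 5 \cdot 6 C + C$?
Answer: $\frac{49729}{152100} \approx 0.32695$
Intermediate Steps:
$D{\left(R \right)} = 5 R^{2}$ ($D{\left(R \right)} = R^{2} \cdot 5 = 5 R^{2}$)
$U{\left(N \right)} = \frac{1}{N + 5 N^{2}}$
$V{\left(C \right)} = 31 C$ ($V{\left(C \right)} = 30 C + C = 31 C$)
$\left(V{\left(U{\left(5 \right)} \right)} + \frac{1}{0 - -3}\right)^{2} = \left(31 \frac{1}{5 \left(1 + 5 \cdot 5\right)} + \frac{1}{0 - -3}\right)^{2} = \left(31 \frac{1}{5 \left(1 + 25\right)} + \frac{1}{0 + 3}\right)^{2} = \left(31 \frac{1}{5 \cdot 26} + \frac{1}{3}\right)^{2} = \left(31 \cdot \frac{1}{5} \cdot \frac{1}{26} + \frac{1}{3}\right)^{2} = \left(31 \cdot \frac{1}{130} + \frac{1}{3}\right)^{2} = \left(\frac{31}{130} + \frac{1}{3}\right)^{2} = \left(\frac{223}{390}\right)^{2} = \frac{49729}{152100}$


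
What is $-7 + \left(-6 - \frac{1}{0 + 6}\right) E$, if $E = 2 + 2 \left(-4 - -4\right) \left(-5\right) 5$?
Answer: $- \frac{58}{3} \approx -19.333$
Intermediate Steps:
$E = 2$ ($E = 2 + 2 \left(-4 + 4\right) \left(-5\right) 5 = 2 + 2 \cdot 0 \left(-5\right) 5 = 2 + 2 \cdot 0 \cdot 5 = 2 + 2 \cdot 0 = 2 + 0 = 2$)
$-7 + \left(-6 - \frac{1}{0 + 6}\right) E = -7 + \left(-6 - \frac{1}{0 + 6}\right) 2 = -7 + \left(-6 - \frac{1}{6}\right) 2 = -7 - \frac{37}{3} = - \frac{58}{3}$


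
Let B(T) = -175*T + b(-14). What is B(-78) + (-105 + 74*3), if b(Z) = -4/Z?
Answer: 96371/7 ≈ 13767.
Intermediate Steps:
B(T) = 2/7 - 175*T (B(T) = -175*T - 4/(-14) = -175*T - 4*(-1/14) = -175*T + 2/7 = 2/7 - 175*T)
B(-78) + (-105 + 74*3) = (2/7 - 175*(-78)) + (-105 + 74*3) = (2/7 + 13650) + (-105 + 222) = 95552/7 + 117 = 96371/7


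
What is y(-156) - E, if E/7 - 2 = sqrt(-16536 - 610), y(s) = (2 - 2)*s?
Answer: -14 - 7*I*sqrt(17146) ≈ -14.0 - 916.6*I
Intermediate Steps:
y(s) = 0 (y(s) = 0*s = 0)
E = 14 + 7*I*sqrt(17146) (E = 14 + 7*sqrt(-16536 - 610) = 14 + 7*sqrt(-17146) = 14 + 7*(I*sqrt(17146)) = 14 + 7*I*sqrt(17146) ≈ 14.0 + 916.6*I)
y(-156) - E = 0 - (14 + 7*I*sqrt(17146)) = 0 + (-14 - 7*I*sqrt(17146)) = -14 - 7*I*sqrt(17146)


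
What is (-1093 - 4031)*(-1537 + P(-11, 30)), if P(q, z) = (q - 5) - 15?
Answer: 8034432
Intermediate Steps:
P(q, z) = -20 + q (P(q, z) = (-5 + q) - 15 = -20 + q)
(-1093 - 4031)*(-1537 + P(-11, 30)) = (-1093 - 4031)*(-1537 + (-20 - 11)) = -5124*(-1537 - 31) = -5124*(-1568) = 8034432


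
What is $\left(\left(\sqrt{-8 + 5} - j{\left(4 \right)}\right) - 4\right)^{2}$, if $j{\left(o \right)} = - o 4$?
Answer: $\left(12 + i \sqrt{3}\right)^{2} \approx 141.0 + 41.569 i$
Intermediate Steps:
$j{\left(o \right)} = - 4 o$
$\left(\left(\sqrt{-8 + 5} - j{\left(4 \right)}\right) - 4\right)^{2} = \left(\left(\sqrt{-8 + 5} - \left(-4\right) 4\right) - 4\right)^{2} = \left(\left(\sqrt{-3} - -16\right) - 4\right)^{2} = \left(\left(i \sqrt{3} + 16\right) - 4\right)^{2} = \left(\left(16 + i \sqrt{3}\right) - 4\right)^{2} = \left(12 + i \sqrt{3}\right)^{2}$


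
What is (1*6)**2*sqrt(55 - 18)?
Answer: 36*sqrt(37) ≈ 218.98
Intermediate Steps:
(1*6)**2*sqrt(55 - 18) = 6**2*sqrt(37) = 36*sqrt(37)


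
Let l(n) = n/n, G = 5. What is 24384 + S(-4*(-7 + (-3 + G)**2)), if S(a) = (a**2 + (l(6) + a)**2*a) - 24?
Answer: 26532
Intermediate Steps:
l(n) = 1
S(a) = -24 + a**2 + a*(1 + a)**2 (S(a) = (a**2 + (1 + a)**2*a) - 24 = (a**2 + a*(1 + a)**2) - 24 = -24 + a**2 + a*(1 + a)**2)
24384 + S(-4*(-7 + (-3 + G)**2)) = 24384 + (-24 + (-4*(-7 + (-3 + 5)**2))**2 + (-4*(-7 + (-3 + 5)**2))*(1 - 4*(-7 + (-3 + 5)**2))**2) = 24384 + (-24 + (-4*(-7 + 2**2))**2 + (-4*(-7 + 2**2))*(1 - 4*(-7 + 2**2))**2) = 24384 + (-24 + (-4*(-7 + 4))**2 + (-4*(-7 + 4))*(1 - 4*(-7 + 4))**2) = 24384 + (-24 + (-4*(-3))**2 + (-4*(-3))*(1 - 4*(-3))**2) = 24384 + (-24 + 12**2 + 12*(1 + 12)**2) = 24384 + (-24 + 144 + 12*13**2) = 24384 + (-24 + 144 + 12*169) = 24384 + (-24 + 144 + 2028) = 24384 + 2148 = 26532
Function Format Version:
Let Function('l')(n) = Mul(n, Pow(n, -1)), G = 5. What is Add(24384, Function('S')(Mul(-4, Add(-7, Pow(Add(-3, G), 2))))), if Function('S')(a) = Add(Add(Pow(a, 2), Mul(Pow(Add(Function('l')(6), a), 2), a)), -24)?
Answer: 26532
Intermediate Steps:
Function('l')(n) = 1
Function('S')(a) = Add(-24, Pow(a, 2), Mul(a, Pow(Add(1, a), 2))) (Function('S')(a) = Add(Add(Pow(a, 2), Mul(Pow(Add(1, a), 2), a)), -24) = Add(Add(Pow(a, 2), Mul(a, Pow(Add(1, a), 2))), -24) = Add(-24, Pow(a, 2), Mul(a, Pow(Add(1, a), 2))))
Add(24384, Function('S')(Mul(-4, Add(-7, Pow(Add(-3, G), 2))))) = Add(24384, Add(-24, Pow(Mul(-4, Add(-7, Pow(Add(-3, 5), 2))), 2), Mul(Mul(-4, Add(-7, Pow(Add(-3, 5), 2))), Pow(Add(1, Mul(-4, Add(-7, Pow(Add(-3, 5), 2)))), 2)))) = Add(24384, Add(-24, Pow(Mul(-4, Add(-7, Pow(2, 2))), 2), Mul(Mul(-4, Add(-7, Pow(2, 2))), Pow(Add(1, Mul(-4, Add(-7, Pow(2, 2)))), 2)))) = Add(24384, Add(-24, Pow(Mul(-4, Add(-7, 4)), 2), Mul(Mul(-4, Add(-7, 4)), Pow(Add(1, Mul(-4, Add(-7, 4))), 2)))) = Add(24384, Add(-24, Pow(Mul(-4, -3), 2), Mul(Mul(-4, -3), Pow(Add(1, Mul(-4, -3)), 2)))) = Add(24384, Add(-24, Pow(12, 2), Mul(12, Pow(Add(1, 12), 2)))) = Add(24384, Add(-24, 144, Mul(12, Pow(13, 2)))) = Add(24384, Add(-24, 144, Mul(12, 169))) = Add(24384, Add(-24, 144, 2028)) = Add(24384, 2148) = 26532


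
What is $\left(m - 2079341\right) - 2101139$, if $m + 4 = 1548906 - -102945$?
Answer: $-2528633$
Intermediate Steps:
$m = 1651847$ ($m = -4 + \left(1548906 - -102945\right) = -4 + \left(1548906 + 102945\right) = -4 + 1651851 = 1651847$)
$\left(m - 2079341\right) - 2101139 = \left(1651847 - 2079341\right) - 2101139 = -427494 - 2101139 = -2528633$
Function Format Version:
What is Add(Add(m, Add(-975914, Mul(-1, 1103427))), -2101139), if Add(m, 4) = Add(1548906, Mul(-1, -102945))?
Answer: -2528633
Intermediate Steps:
m = 1651847 (m = Add(-4, Add(1548906, Mul(-1, -102945))) = Add(-4, Add(1548906, 102945)) = Add(-4, 1651851) = 1651847)
Add(Add(m, Add(-975914, Mul(-1, 1103427))), -2101139) = Add(Add(1651847, Add(-975914, Mul(-1, 1103427))), -2101139) = Add(Add(1651847, Add(-975914, -1103427)), -2101139) = Add(Add(1651847, -2079341), -2101139) = Add(-427494, -2101139) = -2528633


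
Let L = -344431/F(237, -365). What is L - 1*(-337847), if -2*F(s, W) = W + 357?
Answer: 1006957/4 ≈ 2.5174e+5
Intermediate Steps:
F(s, W) = -357/2 - W/2 (F(s, W) = -(W + 357)/2 = -(357 + W)/2 = -357/2 - W/2)
L = -344431/4 (L = -344431/(-357/2 - 1/2*(-365)) = -344431/(-357/2 + 365/2) = -344431/4 ≈ -86108.)
L - 1*(-337847) = -344431/4 - 1*(-337847) = -344431/4 + 337847 = 1006957/4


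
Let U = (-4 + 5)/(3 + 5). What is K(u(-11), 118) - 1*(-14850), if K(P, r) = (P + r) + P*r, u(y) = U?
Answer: 119863/8 ≈ 14983.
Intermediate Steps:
U = ⅛ (U = 1/8 = 1*(⅛) = ⅛ ≈ 0.12500)
u(y) = ⅛
K(P, r) = P + r + P*r
K(u(-11), 118) - 1*(-14850) = (⅛ + 118 + (⅛)*118) - 1*(-14850) = (⅛ + 118 + 59/4) + 14850 = 1063/8 + 14850 = 119863/8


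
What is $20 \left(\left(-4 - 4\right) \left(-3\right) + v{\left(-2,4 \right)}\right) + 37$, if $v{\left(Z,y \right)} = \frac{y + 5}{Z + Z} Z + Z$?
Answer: $567$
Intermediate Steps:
$v{\left(Z,y \right)} = \frac{5}{2} + Z + \frac{y}{2}$ ($v{\left(Z,y \right)} = \frac{5 + y}{2 Z} Z + Z = \left(\frac{5}{2} + \frac{y}{2}\right) + Z = \frac{5}{2} + Z + \frac{y}{2}$)
$20 \left(\left(-4 - 4\right) \left(-3\right) + v{\left(-2,4 \right)}\right) + 37 = 20 \left(\left(-4 - 4\right) \left(-3\right) + \left(\frac{5}{2} - 2 + \frac{1}{2} \cdot 4\right)\right) + 37 = 20 \left(\left(-8\right) \left(-3\right) + \left(\frac{5}{2} - 2 + 2\right)\right) + 37 = 20 \left(24 + \frac{5}{2}\right) + 37 = 20 \cdot \frac{53}{2} + 37 = 530 + 37 = 567$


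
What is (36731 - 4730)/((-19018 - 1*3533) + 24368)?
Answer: 32001/1817 ≈ 17.612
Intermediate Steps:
(36731 - 4730)/((-19018 - 1*3533) + 24368) = 32001/((-19018 - 3533) + 24368) = 32001/(-22551 + 24368) = 32001/1817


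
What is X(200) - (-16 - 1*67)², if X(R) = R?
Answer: -6689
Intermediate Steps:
X(200) - (-16 - 1*67)² = 200 - (-16 - 1*67)² = 200 - (-16 - 67)² = 200 - 1*(-83)² = 200 - 1*6889 = 200 - 6889 = -6689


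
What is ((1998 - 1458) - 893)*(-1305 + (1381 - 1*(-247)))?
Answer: -114019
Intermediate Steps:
((1998 - 1458) - 893)*(-1305 + (1381 - 1*(-247))) = (540 - 893)*(-1305 + (1381 + 247)) = -353*(-1305 + 1628) = -353*323 = -114019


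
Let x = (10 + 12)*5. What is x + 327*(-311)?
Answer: -101587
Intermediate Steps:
x = 110 (x = 22*5 = 110)
x + 327*(-311) = 110 + 327*(-311) = 110 - 101697 = -101587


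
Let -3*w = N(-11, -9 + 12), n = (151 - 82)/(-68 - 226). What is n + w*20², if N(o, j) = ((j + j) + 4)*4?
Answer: -1568069/294 ≈ -5333.6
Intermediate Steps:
n = -23/98 (n = 69/(-294) = 69*(-1/294) = -23/98 ≈ -0.23469)
N(o, j) = 16 + 8*j (N(o, j) = (2*j + 4)*4 = (4 + 2*j)*4 = 16 + 8*j)
w = -40/3 (w = -(16 + 8*(-9 + 12))/3 = -(16 + 8*3)/3 = -(16 + 24)/3 = -⅓*40 = -40/3 ≈ -13.333)
n + w*20² = -23/98 - 40/3*20² = -23/98 - 40/3*400 = -23/98 - 16000/3 = -1568069/294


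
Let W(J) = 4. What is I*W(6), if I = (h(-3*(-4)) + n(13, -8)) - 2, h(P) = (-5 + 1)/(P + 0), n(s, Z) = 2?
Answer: -4/3 ≈ -1.3333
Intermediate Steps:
h(P) = -4/P
I = -⅓ (I = (-4/((-3*(-4))) + 2) - 2 = (-4/12 + 2) - 2 = (-4*1/12 + 2) - 2 = (-⅓ + 2) - 2 = 5/3 - 2 = -⅓ ≈ -0.33333)
I*W(6) = -⅓*4 = -4/3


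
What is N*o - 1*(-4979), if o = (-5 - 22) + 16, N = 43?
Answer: 4506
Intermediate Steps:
o = -11 (o = -27 + 16 = -11)
N*o - 1*(-4979) = 43*(-11) - 1*(-4979) = -473 + 4979 = 4506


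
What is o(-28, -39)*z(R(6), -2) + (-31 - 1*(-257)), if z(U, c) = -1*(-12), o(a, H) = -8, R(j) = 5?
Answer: 130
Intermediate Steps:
z(U, c) = 12
o(-28, -39)*z(R(6), -2) + (-31 - 1*(-257)) = -8*12 + (-31 - 1*(-257)) = -96 + (-31 + 257) = -96 + 226 = 130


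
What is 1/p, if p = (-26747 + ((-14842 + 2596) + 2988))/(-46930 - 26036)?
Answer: 72966/36005 ≈ 2.0266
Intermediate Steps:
p = 36005/72966 (p = (-26747 + (-12246 + 2988))/(-72966) = (-26747 - 9258)*(-1/72966) = -36005*(-1/72966) = 36005/72966 ≈ 0.49345)
1/p = 1/(36005/72966) = 72966/36005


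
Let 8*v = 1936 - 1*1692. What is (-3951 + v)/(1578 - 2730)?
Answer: 7841/2304 ≈ 3.4032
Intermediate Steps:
v = 61/2 (v = (1936 - 1*1692)/8 = (1936 - 1692)/8 = (⅛)*244 = 61/2 ≈ 30.500)
(-3951 + v)/(1578 - 2730) = (-3951 + 61/2)/(1578 - 2730) = -7841/2/(-1152) = -7841/2*(-1/1152) = 7841/2304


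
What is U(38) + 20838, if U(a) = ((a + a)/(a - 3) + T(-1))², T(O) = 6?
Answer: 25608346/1225 ≈ 20905.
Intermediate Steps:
U(a) = (6 + 2*a/(-3 + a))² (U(a) = ((a + a)/(a - 3) + 6)² = ((2*a)/(-3 + a) + 6)² = (2*a/(-3 + a) + 6)² = (6 + 2*a/(-3 + a))²)
U(38) + 20838 = 4*(-9 + 4*38)²/(-3 + 38)² + 20838 = 4*(-9 + 152)²/35² + 20838 = 4*143²*(1/1225) + 20838 = 4*20449*(1/1225) + 20838 = 81796/1225 + 20838 = 25608346/1225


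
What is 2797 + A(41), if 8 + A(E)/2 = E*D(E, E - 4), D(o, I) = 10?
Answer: 3601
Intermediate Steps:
A(E) = -16 + 20*E (A(E) = -16 + 2*(E*10) = -16 + 2*(10*E) = -16 + 20*E)
2797 + A(41) = 2797 + (-16 + 20*41) = 2797 + (-16 + 820) = 2797 + 804 = 3601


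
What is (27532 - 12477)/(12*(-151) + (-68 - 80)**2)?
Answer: 15055/20092 ≈ 0.74930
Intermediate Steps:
(27532 - 12477)/(12*(-151) + (-68 - 80)**2) = 15055/(-1812 + (-148)**2) = 15055/(-1812 + 21904) = 15055/20092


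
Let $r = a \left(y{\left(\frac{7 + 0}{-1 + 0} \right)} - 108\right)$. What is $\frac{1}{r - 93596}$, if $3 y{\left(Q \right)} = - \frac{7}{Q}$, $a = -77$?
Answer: $- \frac{3}{255917} \approx -1.1723 \cdot 10^{-5}$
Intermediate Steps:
$y{\left(Q \right)} = - \frac{7}{3 Q}$ ($y{\left(Q \right)} = \frac{\left(-7\right) \frac{1}{Q}}{3} = - \frac{7}{3 Q}$)
$r = \frac{24871}{3}$ ($r = - 77 \left(- \frac{7}{3 \frac{7 + 0}{-1 + 0}} - 108\right) = - 77 \left(- \frac{7}{3 \frac{7}{-1}} - 108\right) = - 77 \left(- \frac{7}{3 \cdot 7 \left(-1\right)} - 108\right) = - 77 \left(- \frac{7}{3 \left(-7\right)} - 108\right) = - 77 \left(\left(- \frac{7}{3}\right) \left(- \frac{1}{7}\right) - 108\right) = - 77 \left(\frac{1}{3} - 108\right) = \left(-77\right) \left(- \frac{323}{3}\right) = \frac{24871}{3} \approx 8290.3$)
$\frac{1}{r - 93596} = \frac{1}{\frac{24871}{3} - 93596} = \frac{1}{- \frac{255917}{3}} = - \frac{3}{255917}$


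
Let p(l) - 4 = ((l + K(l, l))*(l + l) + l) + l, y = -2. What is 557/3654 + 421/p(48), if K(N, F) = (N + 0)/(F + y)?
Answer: 48489599/202044276 ≈ 0.24000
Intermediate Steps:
K(N, F) = N/(-2 + F) (K(N, F) = (N + 0)/(F - 2) = N/(-2 + F))
p(l) = 4 + 2*l + 2*l*(l + l/(-2 + l)) (p(l) = 4 + (((l + l/(-2 + l))*(l + l) + l) + l) = 4 + (((l + l/(-2 + l))*(2*l) + l) + l) = 4 + ((2*l*(l + l/(-2 + l)) + l) + l) = 4 + ((l + 2*l*(l + l/(-2 + l))) + l) = 4 + (2*l + 2*l*(l + l/(-2 + l))) = 4 + 2*l + 2*l*(l + l/(-2 + l)))
557/3654 + 421/p(48) = 557/3654 + 421/((2*(-4 + 48³)/(-2 + 48))) = 557*(1/3654) + 421/((2*(-4 + 110592)/46)) = 557/3654 + 421/((2*(1/46)*110588)) = 557/3654 + 421/(110588/23) = 557/3654 + 421*(23/110588) = 557/3654 + 9683/110588 = 48489599/202044276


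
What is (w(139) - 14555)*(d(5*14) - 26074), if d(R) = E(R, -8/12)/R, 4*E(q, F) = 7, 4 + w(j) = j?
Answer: 751973439/2 ≈ 3.7599e+8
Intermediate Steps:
w(j) = -4 + j
E(q, F) = 7/4 (E(q, F) = (1/4)*7 = 7/4)
d(R) = 7/(4*R)
(w(139) - 14555)*(d(5*14) - 26074) = ((-4 + 139) - 14555)*(7/(4*((5*14))) - 26074) = (135 - 14555)*((7/4)/70 - 26074) = -14420*((7/4)*(1/70) - 26074) = -14420*(1/40 - 26074) = -14420*(-1042959/40) = 751973439/2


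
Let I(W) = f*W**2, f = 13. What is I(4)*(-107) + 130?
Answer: -22126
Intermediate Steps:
I(W) = 13*W**2
I(4)*(-107) + 130 = (13*4**2)*(-107) + 130 = (13*16)*(-107) + 130 = 208*(-107) + 130 = -22256 + 130 = -22126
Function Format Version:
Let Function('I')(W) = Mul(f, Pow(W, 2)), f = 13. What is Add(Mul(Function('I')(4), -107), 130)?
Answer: -22126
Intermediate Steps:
Function('I')(W) = Mul(13, Pow(W, 2))
Add(Mul(Function('I')(4), -107), 130) = Add(Mul(Mul(13, Pow(4, 2)), -107), 130) = Add(Mul(Mul(13, 16), -107), 130) = Add(Mul(208, -107), 130) = Add(-22256, 130) = -22126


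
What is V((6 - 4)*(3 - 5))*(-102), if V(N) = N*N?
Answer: -1632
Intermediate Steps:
V(N) = N²
V((6 - 4)*(3 - 5))*(-102) = ((6 - 4)*(3 - 5))²*(-102) = (2*(-2))²*(-102) = (-4)²*(-102) = 16*(-102) = -1632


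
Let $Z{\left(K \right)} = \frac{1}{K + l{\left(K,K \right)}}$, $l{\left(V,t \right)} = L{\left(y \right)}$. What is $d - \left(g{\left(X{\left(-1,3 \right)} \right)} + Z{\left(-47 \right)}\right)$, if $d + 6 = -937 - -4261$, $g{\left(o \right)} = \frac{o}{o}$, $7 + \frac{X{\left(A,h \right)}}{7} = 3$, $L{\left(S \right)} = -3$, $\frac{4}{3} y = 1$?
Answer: $\frac{165851}{50} \approx 3317.0$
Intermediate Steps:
$y = \frac{3}{4}$ ($y = \frac{3}{4} \cdot 1 = \frac{3}{4} \approx 0.75$)
$X{\left(A,h \right)} = -28$ ($X{\left(A,h \right)} = -49 + 7 \cdot 3 = -49 + 21 = -28$)
$l{\left(V,t \right)} = -3$
$Z{\left(K \right)} = \frac{1}{-3 + K}$ ($Z{\left(K \right)} = \frac{1}{K - 3} = \frac{1}{-3 + K}$)
$g{\left(o \right)} = 1$
$d = 3318$ ($d = -6 - -3324 = -6 + \left(-937 + 4261\right) = -6 + 3324 = 3318$)
$d - \left(g{\left(X{\left(-1,3 \right)} \right)} + Z{\left(-47 \right)}\right) = 3318 - \left(1 + \frac{1}{-3 - 47}\right) = 3318 - \left(1 + \frac{1}{-50}\right) = 3318 - \left(1 - \frac{1}{50}\right) = 3318 - \frac{49}{50} = \frac{165851}{50}$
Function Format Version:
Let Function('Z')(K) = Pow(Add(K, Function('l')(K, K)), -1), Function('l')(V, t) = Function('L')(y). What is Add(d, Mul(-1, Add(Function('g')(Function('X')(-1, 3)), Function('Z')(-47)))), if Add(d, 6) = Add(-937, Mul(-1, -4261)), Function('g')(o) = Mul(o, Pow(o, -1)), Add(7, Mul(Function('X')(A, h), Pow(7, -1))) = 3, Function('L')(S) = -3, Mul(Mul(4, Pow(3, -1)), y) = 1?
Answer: Rational(165851, 50) ≈ 3317.0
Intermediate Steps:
y = Rational(3, 4) (y = Mul(Rational(3, 4), 1) = Rational(3, 4) ≈ 0.75000)
Function('X')(A, h) = -28 (Function('X')(A, h) = Add(-49, Mul(7, 3)) = Add(-49, 21) = -28)
Function('l')(V, t) = -3
Function('Z')(K) = Pow(Add(-3, K), -1) (Function('Z')(K) = Pow(Add(K, -3), -1) = Pow(Add(-3, K), -1))
Function('g')(o) = 1
d = 3318 (d = Add(-6, Add(-937, Mul(-1, -4261))) = Add(-6, Add(-937, 4261)) = Add(-6, 3324) = 3318)
Add(d, Mul(-1, Add(Function('g')(Function('X')(-1, 3)), Function('Z')(-47)))) = Add(3318, Mul(-1, Add(1, Pow(Add(-3, -47), -1)))) = Add(3318, Mul(-1, Add(1, Pow(-50, -1)))) = Add(3318, Mul(-1, Add(1, Rational(-1, 50)))) = Add(3318, Mul(-1, Rational(49, 50))) = Add(3318, Rational(-49, 50)) = Rational(165851, 50)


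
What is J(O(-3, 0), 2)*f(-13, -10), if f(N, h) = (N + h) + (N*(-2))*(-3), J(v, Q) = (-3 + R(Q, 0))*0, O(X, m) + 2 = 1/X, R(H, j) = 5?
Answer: 0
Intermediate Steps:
O(X, m) = -2 + 1/X
J(v, Q) = 0 (J(v, Q) = (-3 + 5)*0 = 2*0 = 0)
f(N, h) = h + 7*N (f(N, h) = (N + h) - 2*N*(-3) = (N + h) + 6*N = h + 7*N)
J(O(-3, 0), 2)*f(-13, -10) = 0*(-10 + 7*(-13)) = 0*(-10 - 91) = 0*(-101) = 0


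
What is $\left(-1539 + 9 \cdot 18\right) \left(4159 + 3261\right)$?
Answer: $-10217340$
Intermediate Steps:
$\left(-1539 + 9 \cdot 18\right) \left(4159 + 3261\right) = \left(-1539 + 162\right) 7420 = \left(-1377\right) 7420 = -10217340$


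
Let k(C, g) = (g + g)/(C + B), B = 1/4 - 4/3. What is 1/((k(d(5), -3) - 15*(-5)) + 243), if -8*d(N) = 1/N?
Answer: 133/43014 ≈ 0.0030920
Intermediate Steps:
B = -13/12 (B = 1*(1/4) - 4*1/3 = 1/4 - 4/3 = -13/12 ≈ -1.0833)
d(N) = -1/(8*N)
k(C, g) = 2*g/(-13/12 + C) (k(C, g) = (g + g)/(C - 13/12) = (2*g)/(-13/12 + C) = 2*g/(-13/12 + C))
1/((k(d(5), -3) - 15*(-5)) + 243) = 1/((24*(-3)/(-13 + 12*(-1/8/5)) - 15*(-5)) + 243) = 1/((24*(-3)/(-13 + 12*(-1/8*1/5)) + 75) + 243) = 1/((24*(-3)/(-13 + 12*(-1/40)) + 75) + 243) = 1/((24*(-3)/(-13 - 3/10) + 75) + 243) = 1/((24*(-3)/(-133/10) + 75) + 243) = 1/((24*(-3)*(-10/133) + 75) + 243) = 1/((720/133 + 75) + 243) = 1/(10695/133 + 243) = 1/(43014/133) = 133/43014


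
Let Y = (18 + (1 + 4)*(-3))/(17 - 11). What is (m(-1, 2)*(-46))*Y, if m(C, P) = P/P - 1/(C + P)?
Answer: 0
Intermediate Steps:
Y = ½ (Y = (18 + 5*(-3))/6 = (18 - 15)*(⅙) = 3*(⅙) = ½ ≈ 0.50000)
m(C, P) = 1 - 1/(C + P)
(m(-1, 2)*(-46))*Y = (((-1 - 1 + 2)/(-1 + 2))*(-46))*(½) = ((0/1)*(-46))*(½) = ((1*0)*(-46))*(½) = (0*(-46))*(½) = 0*(½) = 0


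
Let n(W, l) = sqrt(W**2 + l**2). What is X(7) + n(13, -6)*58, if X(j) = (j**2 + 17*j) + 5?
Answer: 173 + 58*sqrt(205) ≈ 1003.4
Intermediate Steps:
X(j) = 5 + j**2 + 17*j
X(7) + n(13, -6)*58 = (5 + 7**2 + 17*7) + sqrt(13**2 + (-6)**2)*58 = (5 + 49 + 119) + sqrt(169 + 36)*58 = 173 + sqrt(205)*58 = 173 + 58*sqrt(205)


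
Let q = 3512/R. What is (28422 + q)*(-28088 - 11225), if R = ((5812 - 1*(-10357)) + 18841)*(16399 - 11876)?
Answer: -88466638323803518/79175115 ≈ -1.1174e+9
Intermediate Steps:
R = 158350230 (R = ((5812 + 10357) + 18841)*4523 = (16169 + 18841)*4523 = 35010*4523 = 158350230)
q = 1756/79175115 (q = 3512/158350230 = 3512*(1/158350230) = 1756/79175115 ≈ 2.2179e-5)
(28422 + q)*(-28088 - 11225) = (28422 + 1756/79175115)*(-28088 - 11225) = (2250315120286/79175115)*(-39313) = -88466638323803518/79175115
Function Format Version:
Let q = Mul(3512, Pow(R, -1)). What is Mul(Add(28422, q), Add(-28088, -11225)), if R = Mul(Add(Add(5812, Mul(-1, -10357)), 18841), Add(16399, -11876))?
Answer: Rational(-88466638323803518, 79175115) ≈ -1.1174e+9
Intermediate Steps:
R = 158350230 (R = Mul(Add(Add(5812, 10357), 18841), 4523) = Mul(Add(16169, 18841), 4523) = Mul(35010, 4523) = 158350230)
q = Rational(1756, 79175115) (q = Mul(3512, Pow(158350230, -1)) = Mul(3512, Rational(1, 158350230)) = Rational(1756, 79175115) ≈ 2.2179e-5)
Mul(Add(28422, q), Add(-28088, -11225)) = Mul(Add(28422, Rational(1756, 79175115)), Add(-28088, -11225)) = Mul(Rational(2250315120286, 79175115), -39313) = Rational(-88466638323803518, 79175115)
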